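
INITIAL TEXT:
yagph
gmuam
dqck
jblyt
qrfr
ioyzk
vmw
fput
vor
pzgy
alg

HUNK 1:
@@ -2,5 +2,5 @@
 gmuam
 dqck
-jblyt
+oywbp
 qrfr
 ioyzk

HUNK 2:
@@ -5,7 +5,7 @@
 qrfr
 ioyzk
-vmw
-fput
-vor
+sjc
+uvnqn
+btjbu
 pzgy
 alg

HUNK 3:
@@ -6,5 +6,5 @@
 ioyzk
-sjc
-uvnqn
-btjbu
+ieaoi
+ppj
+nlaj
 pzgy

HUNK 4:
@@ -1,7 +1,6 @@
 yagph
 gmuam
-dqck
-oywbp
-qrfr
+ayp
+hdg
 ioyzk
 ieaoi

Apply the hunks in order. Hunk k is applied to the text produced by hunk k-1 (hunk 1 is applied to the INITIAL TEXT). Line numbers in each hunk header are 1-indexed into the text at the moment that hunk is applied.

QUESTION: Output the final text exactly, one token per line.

Hunk 1: at line 2 remove [jblyt] add [oywbp] -> 11 lines: yagph gmuam dqck oywbp qrfr ioyzk vmw fput vor pzgy alg
Hunk 2: at line 5 remove [vmw,fput,vor] add [sjc,uvnqn,btjbu] -> 11 lines: yagph gmuam dqck oywbp qrfr ioyzk sjc uvnqn btjbu pzgy alg
Hunk 3: at line 6 remove [sjc,uvnqn,btjbu] add [ieaoi,ppj,nlaj] -> 11 lines: yagph gmuam dqck oywbp qrfr ioyzk ieaoi ppj nlaj pzgy alg
Hunk 4: at line 1 remove [dqck,oywbp,qrfr] add [ayp,hdg] -> 10 lines: yagph gmuam ayp hdg ioyzk ieaoi ppj nlaj pzgy alg

Answer: yagph
gmuam
ayp
hdg
ioyzk
ieaoi
ppj
nlaj
pzgy
alg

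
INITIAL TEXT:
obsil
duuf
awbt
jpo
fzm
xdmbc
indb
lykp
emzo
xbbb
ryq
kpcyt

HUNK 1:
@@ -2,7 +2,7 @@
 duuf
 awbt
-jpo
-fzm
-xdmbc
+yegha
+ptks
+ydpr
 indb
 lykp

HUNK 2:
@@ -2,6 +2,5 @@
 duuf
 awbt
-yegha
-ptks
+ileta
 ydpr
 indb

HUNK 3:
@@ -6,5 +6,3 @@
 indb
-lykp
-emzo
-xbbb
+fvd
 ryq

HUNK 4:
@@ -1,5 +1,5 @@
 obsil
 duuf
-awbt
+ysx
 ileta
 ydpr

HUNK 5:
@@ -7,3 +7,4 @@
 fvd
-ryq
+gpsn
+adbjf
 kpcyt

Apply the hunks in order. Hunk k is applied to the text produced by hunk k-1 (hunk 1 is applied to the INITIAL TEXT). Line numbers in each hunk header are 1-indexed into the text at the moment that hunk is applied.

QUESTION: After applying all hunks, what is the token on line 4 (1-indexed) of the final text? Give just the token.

Hunk 1: at line 2 remove [jpo,fzm,xdmbc] add [yegha,ptks,ydpr] -> 12 lines: obsil duuf awbt yegha ptks ydpr indb lykp emzo xbbb ryq kpcyt
Hunk 2: at line 2 remove [yegha,ptks] add [ileta] -> 11 lines: obsil duuf awbt ileta ydpr indb lykp emzo xbbb ryq kpcyt
Hunk 3: at line 6 remove [lykp,emzo,xbbb] add [fvd] -> 9 lines: obsil duuf awbt ileta ydpr indb fvd ryq kpcyt
Hunk 4: at line 1 remove [awbt] add [ysx] -> 9 lines: obsil duuf ysx ileta ydpr indb fvd ryq kpcyt
Hunk 5: at line 7 remove [ryq] add [gpsn,adbjf] -> 10 lines: obsil duuf ysx ileta ydpr indb fvd gpsn adbjf kpcyt
Final line 4: ileta

Answer: ileta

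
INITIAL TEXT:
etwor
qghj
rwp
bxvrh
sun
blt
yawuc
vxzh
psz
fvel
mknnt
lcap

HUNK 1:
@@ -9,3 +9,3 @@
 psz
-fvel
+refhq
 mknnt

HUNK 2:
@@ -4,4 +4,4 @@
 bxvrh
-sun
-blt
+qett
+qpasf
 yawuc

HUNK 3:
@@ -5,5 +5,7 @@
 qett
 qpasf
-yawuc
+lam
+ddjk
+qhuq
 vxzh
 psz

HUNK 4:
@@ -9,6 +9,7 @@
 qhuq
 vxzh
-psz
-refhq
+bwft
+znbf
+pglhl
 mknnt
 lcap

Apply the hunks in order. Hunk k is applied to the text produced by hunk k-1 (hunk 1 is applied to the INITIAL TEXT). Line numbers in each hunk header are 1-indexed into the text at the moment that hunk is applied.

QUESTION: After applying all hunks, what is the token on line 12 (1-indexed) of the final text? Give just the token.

Hunk 1: at line 9 remove [fvel] add [refhq] -> 12 lines: etwor qghj rwp bxvrh sun blt yawuc vxzh psz refhq mknnt lcap
Hunk 2: at line 4 remove [sun,blt] add [qett,qpasf] -> 12 lines: etwor qghj rwp bxvrh qett qpasf yawuc vxzh psz refhq mknnt lcap
Hunk 3: at line 5 remove [yawuc] add [lam,ddjk,qhuq] -> 14 lines: etwor qghj rwp bxvrh qett qpasf lam ddjk qhuq vxzh psz refhq mknnt lcap
Hunk 4: at line 9 remove [psz,refhq] add [bwft,znbf,pglhl] -> 15 lines: etwor qghj rwp bxvrh qett qpasf lam ddjk qhuq vxzh bwft znbf pglhl mknnt lcap
Final line 12: znbf

Answer: znbf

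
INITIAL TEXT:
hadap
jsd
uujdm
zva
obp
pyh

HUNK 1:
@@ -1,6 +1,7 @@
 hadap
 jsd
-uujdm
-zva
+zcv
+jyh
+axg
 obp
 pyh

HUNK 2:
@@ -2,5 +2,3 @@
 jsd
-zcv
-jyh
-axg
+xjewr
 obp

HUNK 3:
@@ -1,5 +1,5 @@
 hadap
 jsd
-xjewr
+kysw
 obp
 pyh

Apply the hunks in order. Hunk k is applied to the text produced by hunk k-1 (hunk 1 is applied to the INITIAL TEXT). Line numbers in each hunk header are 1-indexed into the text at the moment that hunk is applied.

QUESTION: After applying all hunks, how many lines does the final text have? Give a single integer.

Answer: 5

Derivation:
Hunk 1: at line 1 remove [uujdm,zva] add [zcv,jyh,axg] -> 7 lines: hadap jsd zcv jyh axg obp pyh
Hunk 2: at line 2 remove [zcv,jyh,axg] add [xjewr] -> 5 lines: hadap jsd xjewr obp pyh
Hunk 3: at line 1 remove [xjewr] add [kysw] -> 5 lines: hadap jsd kysw obp pyh
Final line count: 5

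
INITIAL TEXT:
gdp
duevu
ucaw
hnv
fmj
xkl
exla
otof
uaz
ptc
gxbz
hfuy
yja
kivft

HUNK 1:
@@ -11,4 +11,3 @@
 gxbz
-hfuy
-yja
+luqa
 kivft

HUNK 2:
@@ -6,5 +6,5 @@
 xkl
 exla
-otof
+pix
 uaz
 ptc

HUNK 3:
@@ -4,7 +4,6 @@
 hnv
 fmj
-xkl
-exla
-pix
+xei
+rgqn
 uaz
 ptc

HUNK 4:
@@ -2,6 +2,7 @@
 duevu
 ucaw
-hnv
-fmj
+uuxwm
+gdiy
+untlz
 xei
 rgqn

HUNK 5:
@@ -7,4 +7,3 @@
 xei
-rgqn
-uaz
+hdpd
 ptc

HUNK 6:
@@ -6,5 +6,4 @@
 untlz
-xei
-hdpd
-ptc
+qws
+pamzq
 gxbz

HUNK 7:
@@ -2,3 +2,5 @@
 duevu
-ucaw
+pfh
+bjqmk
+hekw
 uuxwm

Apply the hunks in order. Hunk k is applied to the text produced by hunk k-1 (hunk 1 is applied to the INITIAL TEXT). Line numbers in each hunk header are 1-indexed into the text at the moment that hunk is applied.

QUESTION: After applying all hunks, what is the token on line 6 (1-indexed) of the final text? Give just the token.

Answer: uuxwm

Derivation:
Hunk 1: at line 11 remove [hfuy,yja] add [luqa] -> 13 lines: gdp duevu ucaw hnv fmj xkl exla otof uaz ptc gxbz luqa kivft
Hunk 2: at line 6 remove [otof] add [pix] -> 13 lines: gdp duevu ucaw hnv fmj xkl exla pix uaz ptc gxbz luqa kivft
Hunk 3: at line 4 remove [xkl,exla,pix] add [xei,rgqn] -> 12 lines: gdp duevu ucaw hnv fmj xei rgqn uaz ptc gxbz luqa kivft
Hunk 4: at line 2 remove [hnv,fmj] add [uuxwm,gdiy,untlz] -> 13 lines: gdp duevu ucaw uuxwm gdiy untlz xei rgqn uaz ptc gxbz luqa kivft
Hunk 5: at line 7 remove [rgqn,uaz] add [hdpd] -> 12 lines: gdp duevu ucaw uuxwm gdiy untlz xei hdpd ptc gxbz luqa kivft
Hunk 6: at line 6 remove [xei,hdpd,ptc] add [qws,pamzq] -> 11 lines: gdp duevu ucaw uuxwm gdiy untlz qws pamzq gxbz luqa kivft
Hunk 7: at line 2 remove [ucaw] add [pfh,bjqmk,hekw] -> 13 lines: gdp duevu pfh bjqmk hekw uuxwm gdiy untlz qws pamzq gxbz luqa kivft
Final line 6: uuxwm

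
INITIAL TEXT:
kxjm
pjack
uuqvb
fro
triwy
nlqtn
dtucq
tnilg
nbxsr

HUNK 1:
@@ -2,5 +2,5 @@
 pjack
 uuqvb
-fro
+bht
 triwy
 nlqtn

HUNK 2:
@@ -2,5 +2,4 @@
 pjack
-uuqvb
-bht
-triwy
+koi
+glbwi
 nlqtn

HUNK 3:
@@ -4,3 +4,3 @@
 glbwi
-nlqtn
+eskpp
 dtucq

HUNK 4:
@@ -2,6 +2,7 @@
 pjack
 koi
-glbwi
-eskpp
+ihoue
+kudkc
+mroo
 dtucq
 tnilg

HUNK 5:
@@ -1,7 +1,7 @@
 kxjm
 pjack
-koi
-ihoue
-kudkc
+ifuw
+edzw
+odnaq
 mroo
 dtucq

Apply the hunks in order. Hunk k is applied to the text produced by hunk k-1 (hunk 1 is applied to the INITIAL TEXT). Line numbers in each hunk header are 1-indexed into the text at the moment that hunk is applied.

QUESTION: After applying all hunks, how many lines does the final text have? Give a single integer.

Answer: 9

Derivation:
Hunk 1: at line 2 remove [fro] add [bht] -> 9 lines: kxjm pjack uuqvb bht triwy nlqtn dtucq tnilg nbxsr
Hunk 2: at line 2 remove [uuqvb,bht,triwy] add [koi,glbwi] -> 8 lines: kxjm pjack koi glbwi nlqtn dtucq tnilg nbxsr
Hunk 3: at line 4 remove [nlqtn] add [eskpp] -> 8 lines: kxjm pjack koi glbwi eskpp dtucq tnilg nbxsr
Hunk 4: at line 2 remove [glbwi,eskpp] add [ihoue,kudkc,mroo] -> 9 lines: kxjm pjack koi ihoue kudkc mroo dtucq tnilg nbxsr
Hunk 5: at line 1 remove [koi,ihoue,kudkc] add [ifuw,edzw,odnaq] -> 9 lines: kxjm pjack ifuw edzw odnaq mroo dtucq tnilg nbxsr
Final line count: 9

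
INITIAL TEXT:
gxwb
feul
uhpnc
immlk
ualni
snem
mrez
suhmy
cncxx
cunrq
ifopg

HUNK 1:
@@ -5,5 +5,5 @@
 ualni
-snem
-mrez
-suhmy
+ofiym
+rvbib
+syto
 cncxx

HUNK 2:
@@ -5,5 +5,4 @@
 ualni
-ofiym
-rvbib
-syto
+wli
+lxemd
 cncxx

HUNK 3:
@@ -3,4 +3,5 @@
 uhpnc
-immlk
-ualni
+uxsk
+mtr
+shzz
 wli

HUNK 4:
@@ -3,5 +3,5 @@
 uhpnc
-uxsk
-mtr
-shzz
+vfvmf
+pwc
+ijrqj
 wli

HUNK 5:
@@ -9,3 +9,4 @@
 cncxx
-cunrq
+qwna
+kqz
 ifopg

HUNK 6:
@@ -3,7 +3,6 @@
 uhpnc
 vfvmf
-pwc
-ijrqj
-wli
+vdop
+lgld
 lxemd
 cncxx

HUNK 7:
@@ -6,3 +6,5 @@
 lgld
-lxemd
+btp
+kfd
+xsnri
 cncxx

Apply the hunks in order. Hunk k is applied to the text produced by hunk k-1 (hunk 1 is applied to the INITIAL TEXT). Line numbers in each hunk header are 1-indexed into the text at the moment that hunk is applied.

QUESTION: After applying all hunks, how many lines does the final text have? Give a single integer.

Answer: 13

Derivation:
Hunk 1: at line 5 remove [snem,mrez,suhmy] add [ofiym,rvbib,syto] -> 11 lines: gxwb feul uhpnc immlk ualni ofiym rvbib syto cncxx cunrq ifopg
Hunk 2: at line 5 remove [ofiym,rvbib,syto] add [wli,lxemd] -> 10 lines: gxwb feul uhpnc immlk ualni wli lxemd cncxx cunrq ifopg
Hunk 3: at line 3 remove [immlk,ualni] add [uxsk,mtr,shzz] -> 11 lines: gxwb feul uhpnc uxsk mtr shzz wli lxemd cncxx cunrq ifopg
Hunk 4: at line 3 remove [uxsk,mtr,shzz] add [vfvmf,pwc,ijrqj] -> 11 lines: gxwb feul uhpnc vfvmf pwc ijrqj wli lxemd cncxx cunrq ifopg
Hunk 5: at line 9 remove [cunrq] add [qwna,kqz] -> 12 lines: gxwb feul uhpnc vfvmf pwc ijrqj wli lxemd cncxx qwna kqz ifopg
Hunk 6: at line 3 remove [pwc,ijrqj,wli] add [vdop,lgld] -> 11 lines: gxwb feul uhpnc vfvmf vdop lgld lxemd cncxx qwna kqz ifopg
Hunk 7: at line 6 remove [lxemd] add [btp,kfd,xsnri] -> 13 lines: gxwb feul uhpnc vfvmf vdop lgld btp kfd xsnri cncxx qwna kqz ifopg
Final line count: 13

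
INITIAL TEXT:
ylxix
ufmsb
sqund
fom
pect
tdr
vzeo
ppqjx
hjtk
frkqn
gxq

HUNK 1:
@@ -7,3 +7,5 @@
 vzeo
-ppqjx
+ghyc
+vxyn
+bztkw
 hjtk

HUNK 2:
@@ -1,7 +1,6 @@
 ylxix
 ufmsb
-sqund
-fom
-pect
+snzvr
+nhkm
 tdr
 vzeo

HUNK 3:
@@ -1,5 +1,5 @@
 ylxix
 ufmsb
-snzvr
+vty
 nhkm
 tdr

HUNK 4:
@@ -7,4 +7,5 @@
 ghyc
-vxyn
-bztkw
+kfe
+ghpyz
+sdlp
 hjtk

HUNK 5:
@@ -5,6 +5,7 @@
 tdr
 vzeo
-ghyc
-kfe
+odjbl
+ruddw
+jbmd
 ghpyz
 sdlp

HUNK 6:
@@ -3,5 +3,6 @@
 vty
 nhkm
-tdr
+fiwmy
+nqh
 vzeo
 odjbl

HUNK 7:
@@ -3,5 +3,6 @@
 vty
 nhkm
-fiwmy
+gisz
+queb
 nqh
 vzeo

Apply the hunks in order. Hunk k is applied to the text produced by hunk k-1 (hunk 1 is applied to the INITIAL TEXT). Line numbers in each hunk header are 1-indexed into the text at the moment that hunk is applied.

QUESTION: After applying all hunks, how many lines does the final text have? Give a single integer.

Hunk 1: at line 7 remove [ppqjx] add [ghyc,vxyn,bztkw] -> 13 lines: ylxix ufmsb sqund fom pect tdr vzeo ghyc vxyn bztkw hjtk frkqn gxq
Hunk 2: at line 1 remove [sqund,fom,pect] add [snzvr,nhkm] -> 12 lines: ylxix ufmsb snzvr nhkm tdr vzeo ghyc vxyn bztkw hjtk frkqn gxq
Hunk 3: at line 1 remove [snzvr] add [vty] -> 12 lines: ylxix ufmsb vty nhkm tdr vzeo ghyc vxyn bztkw hjtk frkqn gxq
Hunk 4: at line 7 remove [vxyn,bztkw] add [kfe,ghpyz,sdlp] -> 13 lines: ylxix ufmsb vty nhkm tdr vzeo ghyc kfe ghpyz sdlp hjtk frkqn gxq
Hunk 5: at line 5 remove [ghyc,kfe] add [odjbl,ruddw,jbmd] -> 14 lines: ylxix ufmsb vty nhkm tdr vzeo odjbl ruddw jbmd ghpyz sdlp hjtk frkqn gxq
Hunk 6: at line 3 remove [tdr] add [fiwmy,nqh] -> 15 lines: ylxix ufmsb vty nhkm fiwmy nqh vzeo odjbl ruddw jbmd ghpyz sdlp hjtk frkqn gxq
Hunk 7: at line 3 remove [fiwmy] add [gisz,queb] -> 16 lines: ylxix ufmsb vty nhkm gisz queb nqh vzeo odjbl ruddw jbmd ghpyz sdlp hjtk frkqn gxq
Final line count: 16

Answer: 16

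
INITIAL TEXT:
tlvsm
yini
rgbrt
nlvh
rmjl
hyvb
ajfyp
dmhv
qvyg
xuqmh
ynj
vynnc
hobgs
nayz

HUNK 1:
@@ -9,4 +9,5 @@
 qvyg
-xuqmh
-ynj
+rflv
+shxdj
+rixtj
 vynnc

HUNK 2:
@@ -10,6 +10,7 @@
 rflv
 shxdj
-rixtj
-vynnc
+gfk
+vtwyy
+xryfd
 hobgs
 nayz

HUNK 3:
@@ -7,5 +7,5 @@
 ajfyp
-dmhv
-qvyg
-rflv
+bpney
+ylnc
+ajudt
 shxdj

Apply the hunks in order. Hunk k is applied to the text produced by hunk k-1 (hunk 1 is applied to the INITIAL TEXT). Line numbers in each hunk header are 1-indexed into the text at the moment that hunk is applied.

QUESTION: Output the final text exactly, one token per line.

Hunk 1: at line 9 remove [xuqmh,ynj] add [rflv,shxdj,rixtj] -> 15 lines: tlvsm yini rgbrt nlvh rmjl hyvb ajfyp dmhv qvyg rflv shxdj rixtj vynnc hobgs nayz
Hunk 2: at line 10 remove [rixtj,vynnc] add [gfk,vtwyy,xryfd] -> 16 lines: tlvsm yini rgbrt nlvh rmjl hyvb ajfyp dmhv qvyg rflv shxdj gfk vtwyy xryfd hobgs nayz
Hunk 3: at line 7 remove [dmhv,qvyg,rflv] add [bpney,ylnc,ajudt] -> 16 lines: tlvsm yini rgbrt nlvh rmjl hyvb ajfyp bpney ylnc ajudt shxdj gfk vtwyy xryfd hobgs nayz

Answer: tlvsm
yini
rgbrt
nlvh
rmjl
hyvb
ajfyp
bpney
ylnc
ajudt
shxdj
gfk
vtwyy
xryfd
hobgs
nayz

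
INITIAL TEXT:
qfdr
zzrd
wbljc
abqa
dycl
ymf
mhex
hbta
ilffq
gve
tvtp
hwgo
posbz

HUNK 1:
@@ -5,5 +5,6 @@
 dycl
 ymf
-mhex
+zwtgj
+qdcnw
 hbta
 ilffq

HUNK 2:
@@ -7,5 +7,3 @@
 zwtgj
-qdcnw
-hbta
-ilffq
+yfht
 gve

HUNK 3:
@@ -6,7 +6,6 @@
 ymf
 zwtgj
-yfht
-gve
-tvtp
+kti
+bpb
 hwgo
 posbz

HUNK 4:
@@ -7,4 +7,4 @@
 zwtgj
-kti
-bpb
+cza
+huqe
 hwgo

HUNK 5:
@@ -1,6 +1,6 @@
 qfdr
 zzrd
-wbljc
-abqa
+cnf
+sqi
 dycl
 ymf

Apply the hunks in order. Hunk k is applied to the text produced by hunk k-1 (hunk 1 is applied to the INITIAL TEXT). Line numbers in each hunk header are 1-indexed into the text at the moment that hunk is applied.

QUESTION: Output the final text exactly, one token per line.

Hunk 1: at line 5 remove [mhex] add [zwtgj,qdcnw] -> 14 lines: qfdr zzrd wbljc abqa dycl ymf zwtgj qdcnw hbta ilffq gve tvtp hwgo posbz
Hunk 2: at line 7 remove [qdcnw,hbta,ilffq] add [yfht] -> 12 lines: qfdr zzrd wbljc abqa dycl ymf zwtgj yfht gve tvtp hwgo posbz
Hunk 3: at line 6 remove [yfht,gve,tvtp] add [kti,bpb] -> 11 lines: qfdr zzrd wbljc abqa dycl ymf zwtgj kti bpb hwgo posbz
Hunk 4: at line 7 remove [kti,bpb] add [cza,huqe] -> 11 lines: qfdr zzrd wbljc abqa dycl ymf zwtgj cza huqe hwgo posbz
Hunk 5: at line 1 remove [wbljc,abqa] add [cnf,sqi] -> 11 lines: qfdr zzrd cnf sqi dycl ymf zwtgj cza huqe hwgo posbz

Answer: qfdr
zzrd
cnf
sqi
dycl
ymf
zwtgj
cza
huqe
hwgo
posbz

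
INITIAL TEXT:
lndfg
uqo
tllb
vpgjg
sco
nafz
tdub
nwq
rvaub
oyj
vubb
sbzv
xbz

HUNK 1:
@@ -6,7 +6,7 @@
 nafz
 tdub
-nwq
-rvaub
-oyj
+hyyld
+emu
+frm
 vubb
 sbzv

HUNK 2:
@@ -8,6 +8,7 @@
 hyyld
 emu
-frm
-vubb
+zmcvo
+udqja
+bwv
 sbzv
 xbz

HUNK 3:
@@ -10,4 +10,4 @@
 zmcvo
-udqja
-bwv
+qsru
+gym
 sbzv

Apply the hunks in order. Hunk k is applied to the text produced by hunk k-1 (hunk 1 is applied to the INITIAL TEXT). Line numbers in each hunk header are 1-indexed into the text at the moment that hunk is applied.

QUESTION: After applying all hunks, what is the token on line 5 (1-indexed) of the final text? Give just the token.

Answer: sco

Derivation:
Hunk 1: at line 6 remove [nwq,rvaub,oyj] add [hyyld,emu,frm] -> 13 lines: lndfg uqo tllb vpgjg sco nafz tdub hyyld emu frm vubb sbzv xbz
Hunk 2: at line 8 remove [frm,vubb] add [zmcvo,udqja,bwv] -> 14 lines: lndfg uqo tllb vpgjg sco nafz tdub hyyld emu zmcvo udqja bwv sbzv xbz
Hunk 3: at line 10 remove [udqja,bwv] add [qsru,gym] -> 14 lines: lndfg uqo tllb vpgjg sco nafz tdub hyyld emu zmcvo qsru gym sbzv xbz
Final line 5: sco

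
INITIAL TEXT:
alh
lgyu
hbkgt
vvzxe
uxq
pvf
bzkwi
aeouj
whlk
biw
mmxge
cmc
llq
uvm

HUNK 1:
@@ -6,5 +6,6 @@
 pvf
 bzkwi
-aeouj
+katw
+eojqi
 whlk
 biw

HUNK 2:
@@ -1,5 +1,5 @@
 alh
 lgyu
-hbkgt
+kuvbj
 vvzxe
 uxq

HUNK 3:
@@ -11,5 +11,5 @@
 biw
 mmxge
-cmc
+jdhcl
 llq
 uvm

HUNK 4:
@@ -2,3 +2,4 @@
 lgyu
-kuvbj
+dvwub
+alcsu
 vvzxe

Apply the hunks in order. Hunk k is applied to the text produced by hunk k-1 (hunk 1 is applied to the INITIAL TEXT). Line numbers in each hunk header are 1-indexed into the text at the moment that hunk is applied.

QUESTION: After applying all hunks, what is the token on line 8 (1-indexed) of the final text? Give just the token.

Answer: bzkwi

Derivation:
Hunk 1: at line 6 remove [aeouj] add [katw,eojqi] -> 15 lines: alh lgyu hbkgt vvzxe uxq pvf bzkwi katw eojqi whlk biw mmxge cmc llq uvm
Hunk 2: at line 1 remove [hbkgt] add [kuvbj] -> 15 lines: alh lgyu kuvbj vvzxe uxq pvf bzkwi katw eojqi whlk biw mmxge cmc llq uvm
Hunk 3: at line 11 remove [cmc] add [jdhcl] -> 15 lines: alh lgyu kuvbj vvzxe uxq pvf bzkwi katw eojqi whlk biw mmxge jdhcl llq uvm
Hunk 4: at line 2 remove [kuvbj] add [dvwub,alcsu] -> 16 lines: alh lgyu dvwub alcsu vvzxe uxq pvf bzkwi katw eojqi whlk biw mmxge jdhcl llq uvm
Final line 8: bzkwi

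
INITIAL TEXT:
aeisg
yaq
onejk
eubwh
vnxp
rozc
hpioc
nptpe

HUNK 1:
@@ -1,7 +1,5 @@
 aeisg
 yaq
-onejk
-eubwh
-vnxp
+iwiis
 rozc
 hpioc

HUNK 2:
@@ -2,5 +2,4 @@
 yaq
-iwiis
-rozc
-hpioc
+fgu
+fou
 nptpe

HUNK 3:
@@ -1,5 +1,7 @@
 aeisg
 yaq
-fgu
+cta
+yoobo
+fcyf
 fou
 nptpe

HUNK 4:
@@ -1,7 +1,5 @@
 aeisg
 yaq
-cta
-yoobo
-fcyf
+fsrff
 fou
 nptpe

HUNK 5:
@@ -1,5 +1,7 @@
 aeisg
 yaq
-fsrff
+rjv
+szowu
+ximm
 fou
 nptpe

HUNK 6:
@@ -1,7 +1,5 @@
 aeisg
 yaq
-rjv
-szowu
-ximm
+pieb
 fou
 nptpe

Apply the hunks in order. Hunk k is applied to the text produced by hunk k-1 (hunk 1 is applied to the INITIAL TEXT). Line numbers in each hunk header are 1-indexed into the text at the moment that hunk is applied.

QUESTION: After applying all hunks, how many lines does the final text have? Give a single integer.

Hunk 1: at line 1 remove [onejk,eubwh,vnxp] add [iwiis] -> 6 lines: aeisg yaq iwiis rozc hpioc nptpe
Hunk 2: at line 2 remove [iwiis,rozc,hpioc] add [fgu,fou] -> 5 lines: aeisg yaq fgu fou nptpe
Hunk 3: at line 1 remove [fgu] add [cta,yoobo,fcyf] -> 7 lines: aeisg yaq cta yoobo fcyf fou nptpe
Hunk 4: at line 1 remove [cta,yoobo,fcyf] add [fsrff] -> 5 lines: aeisg yaq fsrff fou nptpe
Hunk 5: at line 1 remove [fsrff] add [rjv,szowu,ximm] -> 7 lines: aeisg yaq rjv szowu ximm fou nptpe
Hunk 6: at line 1 remove [rjv,szowu,ximm] add [pieb] -> 5 lines: aeisg yaq pieb fou nptpe
Final line count: 5

Answer: 5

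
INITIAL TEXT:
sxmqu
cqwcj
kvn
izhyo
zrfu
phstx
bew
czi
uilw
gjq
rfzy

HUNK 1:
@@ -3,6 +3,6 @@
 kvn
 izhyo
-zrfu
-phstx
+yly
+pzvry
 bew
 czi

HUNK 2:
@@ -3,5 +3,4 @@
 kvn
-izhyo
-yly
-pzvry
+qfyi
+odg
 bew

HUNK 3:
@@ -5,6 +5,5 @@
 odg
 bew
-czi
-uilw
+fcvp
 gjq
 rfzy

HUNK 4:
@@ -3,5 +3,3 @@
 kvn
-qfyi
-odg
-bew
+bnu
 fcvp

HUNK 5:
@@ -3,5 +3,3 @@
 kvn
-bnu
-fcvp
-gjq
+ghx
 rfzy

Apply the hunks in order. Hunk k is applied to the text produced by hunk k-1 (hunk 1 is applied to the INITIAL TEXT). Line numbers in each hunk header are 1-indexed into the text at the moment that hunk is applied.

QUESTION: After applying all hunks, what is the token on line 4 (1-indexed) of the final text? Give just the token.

Hunk 1: at line 3 remove [zrfu,phstx] add [yly,pzvry] -> 11 lines: sxmqu cqwcj kvn izhyo yly pzvry bew czi uilw gjq rfzy
Hunk 2: at line 3 remove [izhyo,yly,pzvry] add [qfyi,odg] -> 10 lines: sxmqu cqwcj kvn qfyi odg bew czi uilw gjq rfzy
Hunk 3: at line 5 remove [czi,uilw] add [fcvp] -> 9 lines: sxmqu cqwcj kvn qfyi odg bew fcvp gjq rfzy
Hunk 4: at line 3 remove [qfyi,odg,bew] add [bnu] -> 7 lines: sxmqu cqwcj kvn bnu fcvp gjq rfzy
Hunk 5: at line 3 remove [bnu,fcvp,gjq] add [ghx] -> 5 lines: sxmqu cqwcj kvn ghx rfzy
Final line 4: ghx

Answer: ghx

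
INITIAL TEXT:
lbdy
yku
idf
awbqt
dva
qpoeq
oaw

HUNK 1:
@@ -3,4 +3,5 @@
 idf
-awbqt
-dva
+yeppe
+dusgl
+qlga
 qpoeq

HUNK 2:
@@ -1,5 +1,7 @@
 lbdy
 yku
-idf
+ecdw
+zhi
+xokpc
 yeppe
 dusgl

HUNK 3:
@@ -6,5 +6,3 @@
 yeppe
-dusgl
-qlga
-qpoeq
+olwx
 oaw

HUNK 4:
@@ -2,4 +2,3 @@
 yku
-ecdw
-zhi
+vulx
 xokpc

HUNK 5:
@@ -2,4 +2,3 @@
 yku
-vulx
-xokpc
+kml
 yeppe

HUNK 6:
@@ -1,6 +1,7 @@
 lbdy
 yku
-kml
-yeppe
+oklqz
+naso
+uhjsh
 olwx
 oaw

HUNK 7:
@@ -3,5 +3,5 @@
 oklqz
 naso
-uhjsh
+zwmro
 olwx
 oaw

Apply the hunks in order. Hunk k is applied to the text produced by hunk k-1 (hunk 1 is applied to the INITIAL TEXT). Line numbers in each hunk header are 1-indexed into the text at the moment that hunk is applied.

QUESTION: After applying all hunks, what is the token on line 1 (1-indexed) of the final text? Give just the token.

Answer: lbdy

Derivation:
Hunk 1: at line 3 remove [awbqt,dva] add [yeppe,dusgl,qlga] -> 8 lines: lbdy yku idf yeppe dusgl qlga qpoeq oaw
Hunk 2: at line 1 remove [idf] add [ecdw,zhi,xokpc] -> 10 lines: lbdy yku ecdw zhi xokpc yeppe dusgl qlga qpoeq oaw
Hunk 3: at line 6 remove [dusgl,qlga,qpoeq] add [olwx] -> 8 lines: lbdy yku ecdw zhi xokpc yeppe olwx oaw
Hunk 4: at line 2 remove [ecdw,zhi] add [vulx] -> 7 lines: lbdy yku vulx xokpc yeppe olwx oaw
Hunk 5: at line 2 remove [vulx,xokpc] add [kml] -> 6 lines: lbdy yku kml yeppe olwx oaw
Hunk 6: at line 1 remove [kml,yeppe] add [oklqz,naso,uhjsh] -> 7 lines: lbdy yku oklqz naso uhjsh olwx oaw
Hunk 7: at line 3 remove [uhjsh] add [zwmro] -> 7 lines: lbdy yku oklqz naso zwmro olwx oaw
Final line 1: lbdy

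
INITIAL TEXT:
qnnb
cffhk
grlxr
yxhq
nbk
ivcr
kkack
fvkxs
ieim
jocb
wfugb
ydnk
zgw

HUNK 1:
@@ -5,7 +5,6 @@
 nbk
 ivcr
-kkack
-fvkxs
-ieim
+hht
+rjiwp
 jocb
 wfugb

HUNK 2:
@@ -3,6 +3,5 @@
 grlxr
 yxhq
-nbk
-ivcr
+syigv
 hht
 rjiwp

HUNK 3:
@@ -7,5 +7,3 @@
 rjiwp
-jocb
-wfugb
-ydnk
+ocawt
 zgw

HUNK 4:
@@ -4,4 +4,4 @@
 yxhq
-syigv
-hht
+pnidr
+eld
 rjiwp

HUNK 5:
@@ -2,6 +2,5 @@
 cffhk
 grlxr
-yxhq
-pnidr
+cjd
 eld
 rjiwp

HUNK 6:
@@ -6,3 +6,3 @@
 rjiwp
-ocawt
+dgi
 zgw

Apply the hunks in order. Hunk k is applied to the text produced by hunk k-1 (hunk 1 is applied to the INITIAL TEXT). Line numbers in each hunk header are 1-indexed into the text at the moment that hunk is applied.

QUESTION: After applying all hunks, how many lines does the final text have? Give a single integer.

Hunk 1: at line 5 remove [kkack,fvkxs,ieim] add [hht,rjiwp] -> 12 lines: qnnb cffhk grlxr yxhq nbk ivcr hht rjiwp jocb wfugb ydnk zgw
Hunk 2: at line 3 remove [nbk,ivcr] add [syigv] -> 11 lines: qnnb cffhk grlxr yxhq syigv hht rjiwp jocb wfugb ydnk zgw
Hunk 3: at line 7 remove [jocb,wfugb,ydnk] add [ocawt] -> 9 lines: qnnb cffhk grlxr yxhq syigv hht rjiwp ocawt zgw
Hunk 4: at line 4 remove [syigv,hht] add [pnidr,eld] -> 9 lines: qnnb cffhk grlxr yxhq pnidr eld rjiwp ocawt zgw
Hunk 5: at line 2 remove [yxhq,pnidr] add [cjd] -> 8 lines: qnnb cffhk grlxr cjd eld rjiwp ocawt zgw
Hunk 6: at line 6 remove [ocawt] add [dgi] -> 8 lines: qnnb cffhk grlxr cjd eld rjiwp dgi zgw
Final line count: 8

Answer: 8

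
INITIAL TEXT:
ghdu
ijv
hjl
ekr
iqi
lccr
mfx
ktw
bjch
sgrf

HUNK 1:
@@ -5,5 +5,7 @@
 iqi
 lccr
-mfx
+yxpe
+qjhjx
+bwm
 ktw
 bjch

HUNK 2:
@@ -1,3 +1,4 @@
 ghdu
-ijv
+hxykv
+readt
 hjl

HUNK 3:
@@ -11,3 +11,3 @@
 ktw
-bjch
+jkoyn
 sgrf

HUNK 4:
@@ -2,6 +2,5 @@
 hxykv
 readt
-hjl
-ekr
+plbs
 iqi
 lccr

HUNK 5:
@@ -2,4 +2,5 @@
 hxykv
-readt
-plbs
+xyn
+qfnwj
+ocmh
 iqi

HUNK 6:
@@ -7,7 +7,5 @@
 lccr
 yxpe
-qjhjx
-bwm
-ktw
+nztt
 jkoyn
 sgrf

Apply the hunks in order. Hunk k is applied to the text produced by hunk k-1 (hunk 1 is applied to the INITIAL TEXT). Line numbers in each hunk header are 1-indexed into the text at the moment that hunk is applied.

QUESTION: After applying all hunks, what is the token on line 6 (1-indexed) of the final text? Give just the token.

Answer: iqi

Derivation:
Hunk 1: at line 5 remove [mfx] add [yxpe,qjhjx,bwm] -> 12 lines: ghdu ijv hjl ekr iqi lccr yxpe qjhjx bwm ktw bjch sgrf
Hunk 2: at line 1 remove [ijv] add [hxykv,readt] -> 13 lines: ghdu hxykv readt hjl ekr iqi lccr yxpe qjhjx bwm ktw bjch sgrf
Hunk 3: at line 11 remove [bjch] add [jkoyn] -> 13 lines: ghdu hxykv readt hjl ekr iqi lccr yxpe qjhjx bwm ktw jkoyn sgrf
Hunk 4: at line 2 remove [hjl,ekr] add [plbs] -> 12 lines: ghdu hxykv readt plbs iqi lccr yxpe qjhjx bwm ktw jkoyn sgrf
Hunk 5: at line 2 remove [readt,plbs] add [xyn,qfnwj,ocmh] -> 13 lines: ghdu hxykv xyn qfnwj ocmh iqi lccr yxpe qjhjx bwm ktw jkoyn sgrf
Hunk 6: at line 7 remove [qjhjx,bwm,ktw] add [nztt] -> 11 lines: ghdu hxykv xyn qfnwj ocmh iqi lccr yxpe nztt jkoyn sgrf
Final line 6: iqi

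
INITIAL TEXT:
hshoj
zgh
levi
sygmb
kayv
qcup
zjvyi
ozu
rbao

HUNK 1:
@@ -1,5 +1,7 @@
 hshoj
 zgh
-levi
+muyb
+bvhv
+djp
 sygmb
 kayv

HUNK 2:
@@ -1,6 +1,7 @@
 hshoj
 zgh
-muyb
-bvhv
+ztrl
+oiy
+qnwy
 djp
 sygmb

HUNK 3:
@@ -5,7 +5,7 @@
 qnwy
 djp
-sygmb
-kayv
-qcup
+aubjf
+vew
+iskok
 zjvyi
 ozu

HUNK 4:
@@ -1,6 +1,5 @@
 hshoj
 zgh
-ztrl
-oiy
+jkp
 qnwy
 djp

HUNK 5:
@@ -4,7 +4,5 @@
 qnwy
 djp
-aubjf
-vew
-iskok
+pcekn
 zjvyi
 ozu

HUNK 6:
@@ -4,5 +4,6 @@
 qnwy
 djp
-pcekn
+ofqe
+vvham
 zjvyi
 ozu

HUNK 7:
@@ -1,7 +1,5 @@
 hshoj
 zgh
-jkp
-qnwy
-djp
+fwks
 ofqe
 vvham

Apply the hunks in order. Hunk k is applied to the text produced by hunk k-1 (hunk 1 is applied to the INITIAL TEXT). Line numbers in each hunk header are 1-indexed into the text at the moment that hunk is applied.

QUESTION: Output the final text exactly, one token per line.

Hunk 1: at line 1 remove [levi] add [muyb,bvhv,djp] -> 11 lines: hshoj zgh muyb bvhv djp sygmb kayv qcup zjvyi ozu rbao
Hunk 2: at line 1 remove [muyb,bvhv] add [ztrl,oiy,qnwy] -> 12 lines: hshoj zgh ztrl oiy qnwy djp sygmb kayv qcup zjvyi ozu rbao
Hunk 3: at line 5 remove [sygmb,kayv,qcup] add [aubjf,vew,iskok] -> 12 lines: hshoj zgh ztrl oiy qnwy djp aubjf vew iskok zjvyi ozu rbao
Hunk 4: at line 1 remove [ztrl,oiy] add [jkp] -> 11 lines: hshoj zgh jkp qnwy djp aubjf vew iskok zjvyi ozu rbao
Hunk 5: at line 4 remove [aubjf,vew,iskok] add [pcekn] -> 9 lines: hshoj zgh jkp qnwy djp pcekn zjvyi ozu rbao
Hunk 6: at line 4 remove [pcekn] add [ofqe,vvham] -> 10 lines: hshoj zgh jkp qnwy djp ofqe vvham zjvyi ozu rbao
Hunk 7: at line 1 remove [jkp,qnwy,djp] add [fwks] -> 8 lines: hshoj zgh fwks ofqe vvham zjvyi ozu rbao

Answer: hshoj
zgh
fwks
ofqe
vvham
zjvyi
ozu
rbao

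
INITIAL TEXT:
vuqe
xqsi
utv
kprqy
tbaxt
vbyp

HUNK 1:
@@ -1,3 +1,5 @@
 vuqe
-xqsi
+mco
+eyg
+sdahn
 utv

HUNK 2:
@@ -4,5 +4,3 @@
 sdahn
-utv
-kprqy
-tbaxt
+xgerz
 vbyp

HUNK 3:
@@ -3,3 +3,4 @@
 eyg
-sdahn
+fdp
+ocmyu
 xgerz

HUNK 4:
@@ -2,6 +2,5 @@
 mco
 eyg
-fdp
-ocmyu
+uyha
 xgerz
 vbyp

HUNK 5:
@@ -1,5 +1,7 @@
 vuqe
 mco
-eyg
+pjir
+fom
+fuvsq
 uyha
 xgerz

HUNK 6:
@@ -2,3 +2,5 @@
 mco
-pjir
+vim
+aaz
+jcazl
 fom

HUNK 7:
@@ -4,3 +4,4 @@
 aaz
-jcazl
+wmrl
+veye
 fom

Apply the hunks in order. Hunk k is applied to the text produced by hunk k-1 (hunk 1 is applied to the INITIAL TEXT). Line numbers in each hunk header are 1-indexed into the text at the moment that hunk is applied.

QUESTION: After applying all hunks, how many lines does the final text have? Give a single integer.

Hunk 1: at line 1 remove [xqsi] add [mco,eyg,sdahn] -> 8 lines: vuqe mco eyg sdahn utv kprqy tbaxt vbyp
Hunk 2: at line 4 remove [utv,kprqy,tbaxt] add [xgerz] -> 6 lines: vuqe mco eyg sdahn xgerz vbyp
Hunk 3: at line 3 remove [sdahn] add [fdp,ocmyu] -> 7 lines: vuqe mco eyg fdp ocmyu xgerz vbyp
Hunk 4: at line 2 remove [fdp,ocmyu] add [uyha] -> 6 lines: vuqe mco eyg uyha xgerz vbyp
Hunk 5: at line 1 remove [eyg] add [pjir,fom,fuvsq] -> 8 lines: vuqe mco pjir fom fuvsq uyha xgerz vbyp
Hunk 6: at line 2 remove [pjir] add [vim,aaz,jcazl] -> 10 lines: vuqe mco vim aaz jcazl fom fuvsq uyha xgerz vbyp
Hunk 7: at line 4 remove [jcazl] add [wmrl,veye] -> 11 lines: vuqe mco vim aaz wmrl veye fom fuvsq uyha xgerz vbyp
Final line count: 11

Answer: 11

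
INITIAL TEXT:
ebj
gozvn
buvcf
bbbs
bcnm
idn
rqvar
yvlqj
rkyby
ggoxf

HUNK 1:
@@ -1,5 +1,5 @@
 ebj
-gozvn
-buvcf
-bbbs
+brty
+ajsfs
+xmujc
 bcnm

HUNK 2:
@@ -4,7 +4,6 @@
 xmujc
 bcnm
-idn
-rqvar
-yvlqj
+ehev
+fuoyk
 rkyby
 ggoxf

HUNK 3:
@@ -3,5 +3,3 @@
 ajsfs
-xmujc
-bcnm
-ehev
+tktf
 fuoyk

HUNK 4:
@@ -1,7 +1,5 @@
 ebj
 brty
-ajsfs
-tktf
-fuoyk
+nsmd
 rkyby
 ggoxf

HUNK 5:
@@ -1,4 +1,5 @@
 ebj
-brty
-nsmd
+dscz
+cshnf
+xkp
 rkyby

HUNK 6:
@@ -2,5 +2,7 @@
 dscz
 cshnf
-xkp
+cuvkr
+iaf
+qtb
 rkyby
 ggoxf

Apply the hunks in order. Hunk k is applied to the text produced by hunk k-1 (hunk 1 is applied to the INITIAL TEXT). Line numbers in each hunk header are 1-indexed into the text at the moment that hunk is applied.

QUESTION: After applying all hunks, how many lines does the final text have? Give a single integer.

Answer: 8

Derivation:
Hunk 1: at line 1 remove [gozvn,buvcf,bbbs] add [brty,ajsfs,xmujc] -> 10 lines: ebj brty ajsfs xmujc bcnm idn rqvar yvlqj rkyby ggoxf
Hunk 2: at line 4 remove [idn,rqvar,yvlqj] add [ehev,fuoyk] -> 9 lines: ebj brty ajsfs xmujc bcnm ehev fuoyk rkyby ggoxf
Hunk 3: at line 3 remove [xmujc,bcnm,ehev] add [tktf] -> 7 lines: ebj brty ajsfs tktf fuoyk rkyby ggoxf
Hunk 4: at line 1 remove [ajsfs,tktf,fuoyk] add [nsmd] -> 5 lines: ebj brty nsmd rkyby ggoxf
Hunk 5: at line 1 remove [brty,nsmd] add [dscz,cshnf,xkp] -> 6 lines: ebj dscz cshnf xkp rkyby ggoxf
Hunk 6: at line 2 remove [xkp] add [cuvkr,iaf,qtb] -> 8 lines: ebj dscz cshnf cuvkr iaf qtb rkyby ggoxf
Final line count: 8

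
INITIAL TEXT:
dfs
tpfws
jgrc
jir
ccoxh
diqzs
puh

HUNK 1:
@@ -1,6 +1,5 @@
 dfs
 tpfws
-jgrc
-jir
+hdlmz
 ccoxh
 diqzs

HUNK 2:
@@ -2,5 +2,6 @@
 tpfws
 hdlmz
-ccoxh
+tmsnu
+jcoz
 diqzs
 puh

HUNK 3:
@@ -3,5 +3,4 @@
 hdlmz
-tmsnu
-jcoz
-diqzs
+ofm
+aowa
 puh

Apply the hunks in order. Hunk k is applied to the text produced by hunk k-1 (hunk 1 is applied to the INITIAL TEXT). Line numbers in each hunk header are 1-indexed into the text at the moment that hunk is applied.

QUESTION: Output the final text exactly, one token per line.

Answer: dfs
tpfws
hdlmz
ofm
aowa
puh

Derivation:
Hunk 1: at line 1 remove [jgrc,jir] add [hdlmz] -> 6 lines: dfs tpfws hdlmz ccoxh diqzs puh
Hunk 2: at line 2 remove [ccoxh] add [tmsnu,jcoz] -> 7 lines: dfs tpfws hdlmz tmsnu jcoz diqzs puh
Hunk 3: at line 3 remove [tmsnu,jcoz,diqzs] add [ofm,aowa] -> 6 lines: dfs tpfws hdlmz ofm aowa puh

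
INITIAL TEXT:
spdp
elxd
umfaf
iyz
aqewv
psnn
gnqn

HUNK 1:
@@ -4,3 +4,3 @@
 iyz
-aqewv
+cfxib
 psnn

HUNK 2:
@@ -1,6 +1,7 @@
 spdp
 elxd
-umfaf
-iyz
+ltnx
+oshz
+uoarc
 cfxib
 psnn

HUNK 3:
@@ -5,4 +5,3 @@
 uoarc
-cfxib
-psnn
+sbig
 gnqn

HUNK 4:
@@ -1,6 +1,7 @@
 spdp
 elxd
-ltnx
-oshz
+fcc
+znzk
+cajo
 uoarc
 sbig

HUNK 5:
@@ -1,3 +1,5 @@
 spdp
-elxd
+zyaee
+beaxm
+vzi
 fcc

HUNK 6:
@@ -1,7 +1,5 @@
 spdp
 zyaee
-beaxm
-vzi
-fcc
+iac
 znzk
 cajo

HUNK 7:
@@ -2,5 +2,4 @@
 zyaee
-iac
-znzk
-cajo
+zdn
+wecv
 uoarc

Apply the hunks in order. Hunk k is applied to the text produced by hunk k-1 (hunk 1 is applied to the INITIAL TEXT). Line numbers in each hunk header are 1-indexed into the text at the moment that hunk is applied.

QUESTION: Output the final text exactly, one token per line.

Answer: spdp
zyaee
zdn
wecv
uoarc
sbig
gnqn

Derivation:
Hunk 1: at line 4 remove [aqewv] add [cfxib] -> 7 lines: spdp elxd umfaf iyz cfxib psnn gnqn
Hunk 2: at line 1 remove [umfaf,iyz] add [ltnx,oshz,uoarc] -> 8 lines: spdp elxd ltnx oshz uoarc cfxib psnn gnqn
Hunk 3: at line 5 remove [cfxib,psnn] add [sbig] -> 7 lines: spdp elxd ltnx oshz uoarc sbig gnqn
Hunk 4: at line 1 remove [ltnx,oshz] add [fcc,znzk,cajo] -> 8 lines: spdp elxd fcc znzk cajo uoarc sbig gnqn
Hunk 5: at line 1 remove [elxd] add [zyaee,beaxm,vzi] -> 10 lines: spdp zyaee beaxm vzi fcc znzk cajo uoarc sbig gnqn
Hunk 6: at line 1 remove [beaxm,vzi,fcc] add [iac] -> 8 lines: spdp zyaee iac znzk cajo uoarc sbig gnqn
Hunk 7: at line 2 remove [iac,znzk,cajo] add [zdn,wecv] -> 7 lines: spdp zyaee zdn wecv uoarc sbig gnqn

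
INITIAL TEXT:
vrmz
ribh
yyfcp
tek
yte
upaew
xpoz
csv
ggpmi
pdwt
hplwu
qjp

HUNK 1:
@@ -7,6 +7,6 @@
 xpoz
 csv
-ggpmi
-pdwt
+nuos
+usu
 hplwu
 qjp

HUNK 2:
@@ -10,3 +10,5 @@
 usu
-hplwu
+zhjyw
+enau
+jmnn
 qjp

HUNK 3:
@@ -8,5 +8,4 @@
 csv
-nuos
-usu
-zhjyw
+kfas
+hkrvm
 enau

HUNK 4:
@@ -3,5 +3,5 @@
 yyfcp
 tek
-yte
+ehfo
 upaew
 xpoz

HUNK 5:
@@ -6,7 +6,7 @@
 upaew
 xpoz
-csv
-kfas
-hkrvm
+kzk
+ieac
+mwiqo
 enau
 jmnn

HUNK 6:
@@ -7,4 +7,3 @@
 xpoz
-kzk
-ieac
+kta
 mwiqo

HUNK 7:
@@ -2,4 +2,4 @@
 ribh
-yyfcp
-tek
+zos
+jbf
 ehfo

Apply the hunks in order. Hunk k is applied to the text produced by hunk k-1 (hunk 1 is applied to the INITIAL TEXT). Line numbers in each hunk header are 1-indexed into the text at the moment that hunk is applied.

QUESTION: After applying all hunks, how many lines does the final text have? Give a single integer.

Answer: 12

Derivation:
Hunk 1: at line 7 remove [ggpmi,pdwt] add [nuos,usu] -> 12 lines: vrmz ribh yyfcp tek yte upaew xpoz csv nuos usu hplwu qjp
Hunk 2: at line 10 remove [hplwu] add [zhjyw,enau,jmnn] -> 14 lines: vrmz ribh yyfcp tek yte upaew xpoz csv nuos usu zhjyw enau jmnn qjp
Hunk 3: at line 8 remove [nuos,usu,zhjyw] add [kfas,hkrvm] -> 13 lines: vrmz ribh yyfcp tek yte upaew xpoz csv kfas hkrvm enau jmnn qjp
Hunk 4: at line 3 remove [yte] add [ehfo] -> 13 lines: vrmz ribh yyfcp tek ehfo upaew xpoz csv kfas hkrvm enau jmnn qjp
Hunk 5: at line 6 remove [csv,kfas,hkrvm] add [kzk,ieac,mwiqo] -> 13 lines: vrmz ribh yyfcp tek ehfo upaew xpoz kzk ieac mwiqo enau jmnn qjp
Hunk 6: at line 7 remove [kzk,ieac] add [kta] -> 12 lines: vrmz ribh yyfcp tek ehfo upaew xpoz kta mwiqo enau jmnn qjp
Hunk 7: at line 2 remove [yyfcp,tek] add [zos,jbf] -> 12 lines: vrmz ribh zos jbf ehfo upaew xpoz kta mwiqo enau jmnn qjp
Final line count: 12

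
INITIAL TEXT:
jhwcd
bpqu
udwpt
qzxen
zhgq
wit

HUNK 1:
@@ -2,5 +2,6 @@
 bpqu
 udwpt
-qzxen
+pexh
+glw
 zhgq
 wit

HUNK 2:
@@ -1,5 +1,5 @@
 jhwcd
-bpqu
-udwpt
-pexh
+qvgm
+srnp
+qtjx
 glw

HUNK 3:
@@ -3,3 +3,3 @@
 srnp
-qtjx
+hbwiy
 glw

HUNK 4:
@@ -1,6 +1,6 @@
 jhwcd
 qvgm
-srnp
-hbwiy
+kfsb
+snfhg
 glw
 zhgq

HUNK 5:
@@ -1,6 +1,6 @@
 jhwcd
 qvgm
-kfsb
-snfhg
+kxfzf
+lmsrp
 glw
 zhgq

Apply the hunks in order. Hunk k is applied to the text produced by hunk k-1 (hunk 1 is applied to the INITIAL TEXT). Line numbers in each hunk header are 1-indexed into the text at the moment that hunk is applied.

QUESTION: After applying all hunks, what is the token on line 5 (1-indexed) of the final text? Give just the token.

Answer: glw

Derivation:
Hunk 1: at line 2 remove [qzxen] add [pexh,glw] -> 7 lines: jhwcd bpqu udwpt pexh glw zhgq wit
Hunk 2: at line 1 remove [bpqu,udwpt,pexh] add [qvgm,srnp,qtjx] -> 7 lines: jhwcd qvgm srnp qtjx glw zhgq wit
Hunk 3: at line 3 remove [qtjx] add [hbwiy] -> 7 lines: jhwcd qvgm srnp hbwiy glw zhgq wit
Hunk 4: at line 1 remove [srnp,hbwiy] add [kfsb,snfhg] -> 7 lines: jhwcd qvgm kfsb snfhg glw zhgq wit
Hunk 5: at line 1 remove [kfsb,snfhg] add [kxfzf,lmsrp] -> 7 lines: jhwcd qvgm kxfzf lmsrp glw zhgq wit
Final line 5: glw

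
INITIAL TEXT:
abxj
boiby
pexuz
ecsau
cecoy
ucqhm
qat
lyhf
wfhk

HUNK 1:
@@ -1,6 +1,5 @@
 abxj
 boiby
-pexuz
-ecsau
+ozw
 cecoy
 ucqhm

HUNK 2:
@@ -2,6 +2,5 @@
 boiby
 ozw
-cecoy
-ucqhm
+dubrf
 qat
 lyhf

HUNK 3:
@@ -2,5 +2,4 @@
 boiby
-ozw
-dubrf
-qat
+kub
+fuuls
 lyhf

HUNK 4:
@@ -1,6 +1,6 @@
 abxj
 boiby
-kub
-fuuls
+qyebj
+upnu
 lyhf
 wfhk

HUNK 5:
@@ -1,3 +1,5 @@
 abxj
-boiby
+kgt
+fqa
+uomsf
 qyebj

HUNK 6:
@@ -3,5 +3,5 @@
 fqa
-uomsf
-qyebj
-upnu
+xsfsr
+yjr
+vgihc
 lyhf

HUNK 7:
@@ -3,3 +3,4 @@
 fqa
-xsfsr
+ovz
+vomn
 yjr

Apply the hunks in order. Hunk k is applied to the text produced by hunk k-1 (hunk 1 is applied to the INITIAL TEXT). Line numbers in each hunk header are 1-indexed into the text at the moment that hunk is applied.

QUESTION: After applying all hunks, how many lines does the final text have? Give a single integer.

Hunk 1: at line 1 remove [pexuz,ecsau] add [ozw] -> 8 lines: abxj boiby ozw cecoy ucqhm qat lyhf wfhk
Hunk 2: at line 2 remove [cecoy,ucqhm] add [dubrf] -> 7 lines: abxj boiby ozw dubrf qat lyhf wfhk
Hunk 3: at line 2 remove [ozw,dubrf,qat] add [kub,fuuls] -> 6 lines: abxj boiby kub fuuls lyhf wfhk
Hunk 4: at line 1 remove [kub,fuuls] add [qyebj,upnu] -> 6 lines: abxj boiby qyebj upnu lyhf wfhk
Hunk 5: at line 1 remove [boiby] add [kgt,fqa,uomsf] -> 8 lines: abxj kgt fqa uomsf qyebj upnu lyhf wfhk
Hunk 6: at line 3 remove [uomsf,qyebj,upnu] add [xsfsr,yjr,vgihc] -> 8 lines: abxj kgt fqa xsfsr yjr vgihc lyhf wfhk
Hunk 7: at line 3 remove [xsfsr] add [ovz,vomn] -> 9 lines: abxj kgt fqa ovz vomn yjr vgihc lyhf wfhk
Final line count: 9

Answer: 9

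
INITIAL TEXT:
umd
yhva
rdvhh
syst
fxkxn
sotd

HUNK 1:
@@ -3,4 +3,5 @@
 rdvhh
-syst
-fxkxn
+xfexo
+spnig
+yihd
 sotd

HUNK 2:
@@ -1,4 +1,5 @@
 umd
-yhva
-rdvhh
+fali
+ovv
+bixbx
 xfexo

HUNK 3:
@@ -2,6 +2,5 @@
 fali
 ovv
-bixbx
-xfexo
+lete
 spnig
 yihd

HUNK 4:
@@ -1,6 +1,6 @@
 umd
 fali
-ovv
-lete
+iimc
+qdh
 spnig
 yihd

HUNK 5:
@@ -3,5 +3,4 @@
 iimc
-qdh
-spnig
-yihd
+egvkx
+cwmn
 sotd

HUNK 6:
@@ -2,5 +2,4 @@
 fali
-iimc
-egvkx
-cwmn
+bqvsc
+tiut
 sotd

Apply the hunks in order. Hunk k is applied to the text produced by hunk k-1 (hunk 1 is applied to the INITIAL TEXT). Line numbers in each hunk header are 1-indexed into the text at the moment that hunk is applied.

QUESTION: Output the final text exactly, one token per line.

Hunk 1: at line 3 remove [syst,fxkxn] add [xfexo,spnig,yihd] -> 7 lines: umd yhva rdvhh xfexo spnig yihd sotd
Hunk 2: at line 1 remove [yhva,rdvhh] add [fali,ovv,bixbx] -> 8 lines: umd fali ovv bixbx xfexo spnig yihd sotd
Hunk 3: at line 2 remove [bixbx,xfexo] add [lete] -> 7 lines: umd fali ovv lete spnig yihd sotd
Hunk 4: at line 1 remove [ovv,lete] add [iimc,qdh] -> 7 lines: umd fali iimc qdh spnig yihd sotd
Hunk 5: at line 3 remove [qdh,spnig,yihd] add [egvkx,cwmn] -> 6 lines: umd fali iimc egvkx cwmn sotd
Hunk 6: at line 2 remove [iimc,egvkx,cwmn] add [bqvsc,tiut] -> 5 lines: umd fali bqvsc tiut sotd

Answer: umd
fali
bqvsc
tiut
sotd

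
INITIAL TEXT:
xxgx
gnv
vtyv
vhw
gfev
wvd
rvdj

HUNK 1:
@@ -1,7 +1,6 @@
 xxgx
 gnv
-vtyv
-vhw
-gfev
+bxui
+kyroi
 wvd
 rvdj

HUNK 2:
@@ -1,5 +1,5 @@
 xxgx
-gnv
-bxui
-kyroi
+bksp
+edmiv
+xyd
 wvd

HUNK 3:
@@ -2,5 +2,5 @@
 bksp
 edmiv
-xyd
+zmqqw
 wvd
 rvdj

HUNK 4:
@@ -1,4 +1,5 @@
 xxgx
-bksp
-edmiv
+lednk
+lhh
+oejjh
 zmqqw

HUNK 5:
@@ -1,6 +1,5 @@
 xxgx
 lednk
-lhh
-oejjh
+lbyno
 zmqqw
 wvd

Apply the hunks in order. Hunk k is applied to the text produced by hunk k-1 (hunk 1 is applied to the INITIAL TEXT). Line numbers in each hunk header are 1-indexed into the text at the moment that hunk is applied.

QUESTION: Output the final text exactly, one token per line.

Hunk 1: at line 1 remove [vtyv,vhw,gfev] add [bxui,kyroi] -> 6 lines: xxgx gnv bxui kyroi wvd rvdj
Hunk 2: at line 1 remove [gnv,bxui,kyroi] add [bksp,edmiv,xyd] -> 6 lines: xxgx bksp edmiv xyd wvd rvdj
Hunk 3: at line 2 remove [xyd] add [zmqqw] -> 6 lines: xxgx bksp edmiv zmqqw wvd rvdj
Hunk 4: at line 1 remove [bksp,edmiv] add [lednk,lhh,oejjh] -> 7 lines: xxgx lednk lhh oejjh zmqqw wvd rvdj
Hunk 5: at line 1 remove [lhh,oejjh] add [lbyno] -> 6 lines: xxgx lednk lbyno zmqqw wvd rvdj

Answer: xxgx
lednk
lbyno
zmqqw
wvd
rvdj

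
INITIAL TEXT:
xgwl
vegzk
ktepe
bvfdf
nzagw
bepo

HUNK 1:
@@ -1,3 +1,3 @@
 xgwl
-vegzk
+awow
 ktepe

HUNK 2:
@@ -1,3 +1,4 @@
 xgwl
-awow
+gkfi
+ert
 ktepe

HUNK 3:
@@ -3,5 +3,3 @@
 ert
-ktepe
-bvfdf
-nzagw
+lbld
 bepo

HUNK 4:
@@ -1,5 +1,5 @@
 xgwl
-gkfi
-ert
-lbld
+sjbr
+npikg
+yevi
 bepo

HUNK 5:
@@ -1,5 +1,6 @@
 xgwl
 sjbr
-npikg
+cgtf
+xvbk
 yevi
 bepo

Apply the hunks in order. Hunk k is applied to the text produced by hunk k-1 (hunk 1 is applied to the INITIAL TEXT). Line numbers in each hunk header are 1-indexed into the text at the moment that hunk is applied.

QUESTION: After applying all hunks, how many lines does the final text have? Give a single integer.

Answer: 6

Derivation:
Hunk 1: at line 1 remove [vegzk] add [awow] -> 6 lines: xgwl awow ktepe bvfdf nzagw bepo
Hunk 2: at line 1 remove [awow] add [gkfi,ert] -> 7 lines: xgwl gkfi ert ktepe bvfdf nzagw bepo
Hunk 3: at line 3 remove [ktepe,bvfdf,nzagw] add [lbld] -> 5 lines: xgwl gkfi ert lbld bepo
Hunk 4: at line 1 remove [gkfi,ert,lbld] add [sjbr,npikg,yevi] -> 5 lines: xgwl sjbr npikg yevi bepo
Hunk 5: at line 1 remove [npikg] add [cgtf,xvbk] -> 6 lines: xgwl sjbr cgtf xvbk yevi bepo
Final line count: 6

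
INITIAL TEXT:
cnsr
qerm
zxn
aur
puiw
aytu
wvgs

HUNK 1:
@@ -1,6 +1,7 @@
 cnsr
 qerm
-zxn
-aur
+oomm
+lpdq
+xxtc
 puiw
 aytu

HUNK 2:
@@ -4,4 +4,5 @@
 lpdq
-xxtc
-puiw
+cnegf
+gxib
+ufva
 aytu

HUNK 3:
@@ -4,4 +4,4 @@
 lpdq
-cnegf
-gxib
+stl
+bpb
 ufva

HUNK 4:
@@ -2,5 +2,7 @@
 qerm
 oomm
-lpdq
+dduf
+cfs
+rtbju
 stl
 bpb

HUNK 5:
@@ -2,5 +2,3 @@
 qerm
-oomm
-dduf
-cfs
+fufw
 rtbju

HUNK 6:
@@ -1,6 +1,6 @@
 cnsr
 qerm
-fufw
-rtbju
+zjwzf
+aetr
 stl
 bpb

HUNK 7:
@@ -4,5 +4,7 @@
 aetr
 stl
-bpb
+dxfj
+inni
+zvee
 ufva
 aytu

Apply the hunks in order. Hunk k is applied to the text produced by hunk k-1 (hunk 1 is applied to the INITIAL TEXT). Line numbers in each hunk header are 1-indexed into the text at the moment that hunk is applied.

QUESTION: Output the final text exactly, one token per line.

Hunk 1: at line 1 remove [zxn,aur] add [oomm,lpdq,xxtc] -> 8 lines: cnsr qerm oomm lpdq xxtc puiw aytu wvgs
Hunk 2: at line 4 remove [xxtc,puiw] add [cnegf,gxib,ufva] -> 9 lines: cnsr qerm oomm lpdq cnegf gxib ufva aytu wvgs
Hunk 3: at line 4 remove [cnegf,gxib] add [stl,bpb] -> 9 lines: cnsr qerm oomm lpdq stl bpb ufva aytu wvgs
Hunk 4: at line 2 remove [lpdq] add [dduf,cfs,rtbju] -> 11 lines: cnsr qerm oomm dduf cfs rtbju stl bpb ufva aytu wvgs
Hunk 5: at line 2 remove [oomm,dduf,cfs] add [fufw] -> 9 lines: cnsr qerm fufw rtbju stl bpb ufva aytu wvgs
Hunk 6: at line 1 remove [fufw,rtbju] add [zjwzf,aetr] -> 9 lines: cnsr qerm zjwzf aetr stl bpb ufva aytu wvgs
Hunk 7: at line 4 remove [bpb] add [dxfj,inni,zvee] -> 11 lines: cnsr qerm zjwzf aetr stl dxfj inni zvee ufva aytu wvgs

Answer: cnsr
qerm
zjwzf
aetr
stl
dxfj
inni
zvee
ufva
aytu
wvgs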